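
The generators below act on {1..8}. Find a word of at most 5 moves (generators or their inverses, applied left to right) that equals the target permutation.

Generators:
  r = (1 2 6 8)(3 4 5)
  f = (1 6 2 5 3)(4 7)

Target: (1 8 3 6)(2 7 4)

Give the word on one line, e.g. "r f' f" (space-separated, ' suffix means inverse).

r' f' r f r

  after r': (1 8 6 2)(3 5 4)
  after f': (1 8)(2 3)(4 5 7)
  after r: (2 4 3 6 8)(5 7)
  after f: (1 6 8 5 4)(2 7 3)
  after r: (1 8 3 6)(2 7 4)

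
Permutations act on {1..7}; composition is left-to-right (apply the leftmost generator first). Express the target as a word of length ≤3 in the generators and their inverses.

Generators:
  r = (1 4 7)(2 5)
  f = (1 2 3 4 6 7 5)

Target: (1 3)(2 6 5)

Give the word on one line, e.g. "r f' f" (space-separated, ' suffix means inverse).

f' r f

  after f': (1 5 7 6 4 3 2)
  after r: (1 2 4 3 5)(6 7)
  after f: (1 3)(2 6 5)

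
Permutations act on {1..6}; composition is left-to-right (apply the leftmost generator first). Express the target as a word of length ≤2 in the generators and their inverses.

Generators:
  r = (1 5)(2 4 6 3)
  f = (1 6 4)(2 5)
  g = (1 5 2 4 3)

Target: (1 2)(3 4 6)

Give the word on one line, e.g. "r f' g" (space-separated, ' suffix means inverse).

f' g'

  after f': (1 4 6)(2 5)
  after g': (1 2)(3 4 6)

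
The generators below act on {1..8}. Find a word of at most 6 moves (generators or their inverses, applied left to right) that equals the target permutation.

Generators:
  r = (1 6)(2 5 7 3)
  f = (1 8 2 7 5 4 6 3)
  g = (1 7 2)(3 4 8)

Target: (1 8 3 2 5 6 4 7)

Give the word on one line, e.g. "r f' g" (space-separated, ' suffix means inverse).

  after r: (1 6)(2 5 7 3)
  after f': (1 4 5 2 7 6 3 8)
  after g: (1 8 7 6 4 5)
  after r: (1 8 3 2 5 6 4 7)

r f' g r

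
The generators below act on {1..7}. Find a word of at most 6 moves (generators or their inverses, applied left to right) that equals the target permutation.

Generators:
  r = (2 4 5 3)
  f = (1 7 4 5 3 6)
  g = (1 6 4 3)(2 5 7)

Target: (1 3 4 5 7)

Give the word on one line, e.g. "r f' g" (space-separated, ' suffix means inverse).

  after g': (1 3 4 6)(2 7 5)
  after f: (1 6 7 3 5 2 4)
  after f: (2 5)(4 7 6)
  after g': (1 3 4 5 7)

g' f f g'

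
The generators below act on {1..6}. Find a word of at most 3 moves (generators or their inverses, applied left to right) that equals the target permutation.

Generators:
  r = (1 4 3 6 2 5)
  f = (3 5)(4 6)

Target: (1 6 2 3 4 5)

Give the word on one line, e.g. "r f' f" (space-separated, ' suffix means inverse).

  after r: (1 4 3 6 2 5)
  after f': (1 6 2 3 4 5)

r f'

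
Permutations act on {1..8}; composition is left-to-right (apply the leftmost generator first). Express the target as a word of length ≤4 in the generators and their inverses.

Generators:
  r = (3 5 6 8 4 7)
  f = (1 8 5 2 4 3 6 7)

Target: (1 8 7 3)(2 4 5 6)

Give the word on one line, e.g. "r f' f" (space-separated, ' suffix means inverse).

r' f

  after r': (3 7 4 8 6 5)
  after f: (1 8 7 3)(2 4 5 6)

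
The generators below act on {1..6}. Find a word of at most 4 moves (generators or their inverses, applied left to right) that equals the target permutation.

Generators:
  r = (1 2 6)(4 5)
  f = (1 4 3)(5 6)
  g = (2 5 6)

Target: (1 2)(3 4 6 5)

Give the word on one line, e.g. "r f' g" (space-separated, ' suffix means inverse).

  after g: (2 5 6)
  after r: (1 2 4 5)
  after f': (1 2)(3 4 6 5)

g r f'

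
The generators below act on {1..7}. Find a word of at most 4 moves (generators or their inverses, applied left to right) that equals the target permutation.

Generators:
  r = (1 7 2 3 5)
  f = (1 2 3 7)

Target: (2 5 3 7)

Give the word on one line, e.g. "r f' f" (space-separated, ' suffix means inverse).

  after r: (1 7 2 3 5)
  after r: (1 2 5 7 3)
  after f': (2 5 3 7)

r r f'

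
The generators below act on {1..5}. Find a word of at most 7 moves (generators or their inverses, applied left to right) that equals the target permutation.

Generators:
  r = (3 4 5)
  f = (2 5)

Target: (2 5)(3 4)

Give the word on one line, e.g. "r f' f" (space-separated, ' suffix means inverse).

  after r: (3 4 5)
  after f': (2 5 3 4)
  after r': (2 4)
  after f': (2 4 5)
  after r: (2 5)(3 4)

r f' r' f' r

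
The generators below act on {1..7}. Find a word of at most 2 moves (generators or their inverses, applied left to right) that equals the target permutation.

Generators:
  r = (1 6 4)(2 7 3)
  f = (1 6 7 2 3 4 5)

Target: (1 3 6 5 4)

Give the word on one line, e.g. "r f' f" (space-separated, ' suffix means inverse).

  after r': (1 4 6)(2 3 7)
  after f': (1 3 6 5 4)

r' f'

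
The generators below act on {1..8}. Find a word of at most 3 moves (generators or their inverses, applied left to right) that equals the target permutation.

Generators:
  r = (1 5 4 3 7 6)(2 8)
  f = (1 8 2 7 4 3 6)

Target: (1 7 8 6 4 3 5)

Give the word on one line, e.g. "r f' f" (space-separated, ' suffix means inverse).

f' r'

  after f': (1 6 3 4 7 2 8)
  after r': (1 7 8 6 4 3 5)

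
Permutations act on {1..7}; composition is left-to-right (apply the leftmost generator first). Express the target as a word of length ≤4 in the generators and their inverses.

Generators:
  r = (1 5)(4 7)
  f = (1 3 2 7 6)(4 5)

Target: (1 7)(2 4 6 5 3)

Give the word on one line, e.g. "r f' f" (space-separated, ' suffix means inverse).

r f r'

  after r: (1 5)(4 7)
  after f: (1 4 6)(2 7 5 3)
  after r': (1 7)(2 4 6 5 3)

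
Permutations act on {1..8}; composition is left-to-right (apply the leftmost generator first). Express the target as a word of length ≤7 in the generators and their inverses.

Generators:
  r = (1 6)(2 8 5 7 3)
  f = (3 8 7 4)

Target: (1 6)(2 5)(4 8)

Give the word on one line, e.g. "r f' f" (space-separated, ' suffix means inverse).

r f r f r

  after r: (1 6)(2 8 5 7 3)
  after f: (1 6)(2 7 8 5 4 3)
  after r: (2 3 8 7 5 4)
  after f: (2 8 4)(3 7 5)
  after r: (1 6)(2 5)(4 8)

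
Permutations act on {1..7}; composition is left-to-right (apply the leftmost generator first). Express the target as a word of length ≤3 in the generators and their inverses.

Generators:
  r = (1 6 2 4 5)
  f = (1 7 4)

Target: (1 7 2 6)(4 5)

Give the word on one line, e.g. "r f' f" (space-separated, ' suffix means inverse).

f r'

  after f: (1 7 4)
  after r': (1 7 2 6)(4 5)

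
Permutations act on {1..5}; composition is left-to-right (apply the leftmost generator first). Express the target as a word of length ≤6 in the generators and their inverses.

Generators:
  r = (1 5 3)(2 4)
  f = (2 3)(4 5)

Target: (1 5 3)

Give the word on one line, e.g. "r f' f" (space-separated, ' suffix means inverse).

r' r' f' f'

  after r': (1 3 5)(2 4)
  after r': (1 5 3)
  after f': (1 4 5 2 3)
  after f': (1 5 3)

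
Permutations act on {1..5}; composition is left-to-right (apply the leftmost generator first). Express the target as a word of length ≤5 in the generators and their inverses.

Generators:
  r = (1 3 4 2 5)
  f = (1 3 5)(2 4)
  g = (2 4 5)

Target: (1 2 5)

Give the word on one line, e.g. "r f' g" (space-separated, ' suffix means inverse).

  after g': (2 5 4)
  after f': (1 5 2 3)
  after g': (1 4 2 3)
  after f: (1 2 5)

g' f' g' f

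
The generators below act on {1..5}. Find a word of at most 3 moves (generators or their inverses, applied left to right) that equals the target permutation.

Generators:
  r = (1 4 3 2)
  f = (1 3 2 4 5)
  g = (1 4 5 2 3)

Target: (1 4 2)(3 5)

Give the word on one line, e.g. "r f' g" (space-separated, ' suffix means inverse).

  after f': (1 5 4 2 3)
  after r': (1 5)(2 4 3)
  after g': (1 4 2)(3 5)

f' r' g'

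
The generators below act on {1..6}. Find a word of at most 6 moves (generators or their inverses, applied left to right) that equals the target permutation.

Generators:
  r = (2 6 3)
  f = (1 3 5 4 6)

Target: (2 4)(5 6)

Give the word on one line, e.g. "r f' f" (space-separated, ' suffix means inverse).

  after f': (1 6 4 5 3)
  after r: (1 3)(2 6 4 5)
  after f': (2 4 3 6 5)
  after r': (2 4 6 5 3)
  after r': (2 4)(5 6)

f' r f' r' r'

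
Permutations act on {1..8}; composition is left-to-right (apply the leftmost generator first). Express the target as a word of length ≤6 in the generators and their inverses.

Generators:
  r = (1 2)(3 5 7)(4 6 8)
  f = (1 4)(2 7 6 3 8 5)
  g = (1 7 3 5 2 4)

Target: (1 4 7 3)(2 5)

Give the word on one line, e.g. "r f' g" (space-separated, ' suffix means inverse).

  after g: (1 7 3 5 2 4)
  after f': (1 2)(3 8)(6 7)
  after r: (3 4 6)(5 7 8)
  after f': (1 4 7 3)(2 5)

g f' r f'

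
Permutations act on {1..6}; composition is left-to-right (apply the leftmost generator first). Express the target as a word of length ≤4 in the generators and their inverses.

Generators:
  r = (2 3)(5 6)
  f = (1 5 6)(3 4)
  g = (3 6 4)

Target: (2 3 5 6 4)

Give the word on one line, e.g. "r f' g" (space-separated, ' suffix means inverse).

  after f': (1 6 5)(3 4)
  after r': (1 5)(2 3 4)
  after g': (1 5)(2 4)(3 6)
  after f': (2 3 5 6 4)

f' r' g' f'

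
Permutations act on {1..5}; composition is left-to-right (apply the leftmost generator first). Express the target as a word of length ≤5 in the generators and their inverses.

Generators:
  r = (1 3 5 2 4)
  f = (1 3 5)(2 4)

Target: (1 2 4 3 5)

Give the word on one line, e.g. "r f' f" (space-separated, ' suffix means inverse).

f' f' f' r' f'

  after f': (1 5 3)(2 4)
  after f': (1 3 5)
  after f': (2 4)
  after r': (1 4 5 3)
  after f': (1 2 4 3 5)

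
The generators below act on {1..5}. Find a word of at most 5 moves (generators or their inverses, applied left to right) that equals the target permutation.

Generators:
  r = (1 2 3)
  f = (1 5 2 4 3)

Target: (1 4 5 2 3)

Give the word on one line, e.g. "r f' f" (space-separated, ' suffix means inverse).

  after f': (1 3 4 2 5)
  after f': (1 4 5 3 2)
  after r': (1 4 5 2 3)

f' f' r'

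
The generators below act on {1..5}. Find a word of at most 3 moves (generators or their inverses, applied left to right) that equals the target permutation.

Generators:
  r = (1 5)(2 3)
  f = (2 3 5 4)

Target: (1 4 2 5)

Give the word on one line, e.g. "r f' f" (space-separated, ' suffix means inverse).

  after r: (1 5)(2 3)
  after f: (1 4 2 5)

r f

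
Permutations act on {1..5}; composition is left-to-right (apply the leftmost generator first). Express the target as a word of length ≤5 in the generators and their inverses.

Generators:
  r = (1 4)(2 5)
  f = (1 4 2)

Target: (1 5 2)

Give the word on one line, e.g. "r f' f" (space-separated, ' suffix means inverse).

  after f: (1 4 2)
  after f: (1 2 4)
  after r': (1 5 2)

f f r'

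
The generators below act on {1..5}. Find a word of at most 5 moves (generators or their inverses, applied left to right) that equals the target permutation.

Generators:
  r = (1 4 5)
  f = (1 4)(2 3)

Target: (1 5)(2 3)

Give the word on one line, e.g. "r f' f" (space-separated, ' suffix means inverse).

f' r' r' f' f'

  after f': (1 4)(2 3)
  after r': (2 3)(4 5)
  after r': (1 5)(2 3)
  after f': (1 5 4)
  after f': (1 5)(2 3)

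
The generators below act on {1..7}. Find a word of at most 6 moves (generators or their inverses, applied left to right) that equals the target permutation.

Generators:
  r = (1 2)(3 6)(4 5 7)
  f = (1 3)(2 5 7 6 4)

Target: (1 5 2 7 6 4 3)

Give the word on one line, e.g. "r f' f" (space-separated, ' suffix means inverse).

  after r': (1 2)(3 6)(4 7 5)
  after f': (1 4 5 6)(2 3 7)
  after r: (1 5 3 4 7)(2 6)
  after f: (1 7 3 2 4 6 5)
  after r': (1 5 2 7 6 4 3)

r' f' r f r'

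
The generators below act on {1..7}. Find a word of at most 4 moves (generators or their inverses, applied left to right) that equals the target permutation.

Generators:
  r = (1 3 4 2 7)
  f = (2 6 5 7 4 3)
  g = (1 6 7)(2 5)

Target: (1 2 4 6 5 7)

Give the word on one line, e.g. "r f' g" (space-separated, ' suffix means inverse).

r f

  after r: (1 3 4 2 7)
  after f: (1 2 4 6 5 7)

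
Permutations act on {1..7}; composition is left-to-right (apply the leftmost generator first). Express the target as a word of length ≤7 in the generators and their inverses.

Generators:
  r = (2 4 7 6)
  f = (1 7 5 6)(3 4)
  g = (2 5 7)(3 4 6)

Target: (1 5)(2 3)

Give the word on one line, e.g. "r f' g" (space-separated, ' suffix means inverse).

  after g: (2 5 7)(3 4 6)
  after f': (1 6 4 5)(2 7)
  after r: (1 2 6 7 4 5)
  after g: (1 5)(2 3 4 7 6)
  after r': (1 5)(2 3)

g f' r g r'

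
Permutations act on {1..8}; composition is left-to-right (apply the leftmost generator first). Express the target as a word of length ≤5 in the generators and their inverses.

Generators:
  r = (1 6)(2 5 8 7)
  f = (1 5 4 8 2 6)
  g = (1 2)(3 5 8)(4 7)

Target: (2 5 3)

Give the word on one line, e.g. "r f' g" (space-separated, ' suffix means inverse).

  after r: (1 6)(2 5 8 7)
  after g': (1 6 2 3 8 4 7)
  after g': (1 6)(2 8 7)(3 5)
  after r': (2 5 3)

r g' g' r'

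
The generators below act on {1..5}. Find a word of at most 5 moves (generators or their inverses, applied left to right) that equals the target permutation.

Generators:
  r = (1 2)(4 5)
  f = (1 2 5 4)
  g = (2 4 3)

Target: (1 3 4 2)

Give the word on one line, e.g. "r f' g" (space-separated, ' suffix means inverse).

g g r g' f

  after g: (2 4 3)
  after g: (2 3 4)
  after r: (1 2 3 5 4)
  after g': (1 3 5 2 4)
  after f: (1 3 4 2)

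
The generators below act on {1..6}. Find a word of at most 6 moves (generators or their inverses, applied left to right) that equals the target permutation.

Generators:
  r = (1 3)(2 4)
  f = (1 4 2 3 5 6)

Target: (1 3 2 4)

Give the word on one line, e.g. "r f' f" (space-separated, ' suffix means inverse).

f' r f' r' f'

  after f': (1 6 5 3 2 4)
  after r: (1 6 5)(3 4)
  after f': (1 5 6 3)(2 4)
  after r': (1 5 6)
  after f': (1 3 2 4)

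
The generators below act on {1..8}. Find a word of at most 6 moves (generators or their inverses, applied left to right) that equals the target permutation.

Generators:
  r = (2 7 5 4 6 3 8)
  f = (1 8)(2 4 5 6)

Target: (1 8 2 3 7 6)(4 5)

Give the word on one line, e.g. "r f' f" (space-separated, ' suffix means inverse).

f r' f r

  after f: (1 8)(2 4 5 6)
  after r': (1 3 6 8)(2 5 4 7)
  after f: (1 3 2 6)(4 7)
  after r: (1 8 2 3 7 6)(4 5)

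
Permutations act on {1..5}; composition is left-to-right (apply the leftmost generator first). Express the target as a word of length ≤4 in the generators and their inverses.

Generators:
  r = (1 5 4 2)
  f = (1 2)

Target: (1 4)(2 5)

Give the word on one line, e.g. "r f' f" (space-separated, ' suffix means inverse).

  after r': (1 2 4 5)
  after r': (1 4)(2 5)
  after f: (1 4 2 5)
  after f: (1 4)(2 5)

r' r' f f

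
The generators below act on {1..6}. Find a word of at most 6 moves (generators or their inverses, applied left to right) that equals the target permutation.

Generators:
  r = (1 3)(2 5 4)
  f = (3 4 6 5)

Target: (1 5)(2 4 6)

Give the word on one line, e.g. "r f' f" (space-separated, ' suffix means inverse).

r' r' r' f r'

  after r': (1 3)(2 4 5)
  after r': (2 5 4)
  after r': (1 3)
  after f: (1 4 6 5 3)
  after r': (1 5)(2 4 6)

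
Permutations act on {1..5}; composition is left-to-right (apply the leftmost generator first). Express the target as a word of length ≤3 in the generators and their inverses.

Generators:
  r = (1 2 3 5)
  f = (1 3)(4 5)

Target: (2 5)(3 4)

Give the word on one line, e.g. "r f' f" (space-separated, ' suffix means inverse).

r f' r'

  after r: (1 2 3 5)
  after f': (1 2)(3 4 5)
  after r': (2 5)(3 4)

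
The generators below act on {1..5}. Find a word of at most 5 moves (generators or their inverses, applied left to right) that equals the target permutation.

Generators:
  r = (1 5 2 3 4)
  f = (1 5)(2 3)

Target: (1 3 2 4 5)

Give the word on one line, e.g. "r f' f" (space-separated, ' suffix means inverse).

  after f': (1 5)(2 3)
  after r: (1 2 4)
  after f': (1 3 2 4 5)

f' r f'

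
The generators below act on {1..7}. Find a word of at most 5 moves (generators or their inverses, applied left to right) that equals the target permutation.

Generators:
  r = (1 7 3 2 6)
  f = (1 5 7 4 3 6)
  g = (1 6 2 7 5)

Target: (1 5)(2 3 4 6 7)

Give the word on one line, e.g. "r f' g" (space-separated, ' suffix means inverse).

f' r g' r r

  after f': (1 6 3 4 7 5)
  after r: (2 6)(3 4)(5 7)
  after g': (1 5 2)(3 4)
  after r: (1 5 6)(2 7 3 4)
  after r: (1 5)(2 3 4 6 7)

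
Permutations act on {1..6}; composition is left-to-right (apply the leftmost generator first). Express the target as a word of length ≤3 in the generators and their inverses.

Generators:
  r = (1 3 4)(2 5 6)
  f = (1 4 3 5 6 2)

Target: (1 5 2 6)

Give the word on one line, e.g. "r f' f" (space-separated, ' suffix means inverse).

  after r: (1 3 4)(2 5 6)
  after f: (1 5 2 6)

r f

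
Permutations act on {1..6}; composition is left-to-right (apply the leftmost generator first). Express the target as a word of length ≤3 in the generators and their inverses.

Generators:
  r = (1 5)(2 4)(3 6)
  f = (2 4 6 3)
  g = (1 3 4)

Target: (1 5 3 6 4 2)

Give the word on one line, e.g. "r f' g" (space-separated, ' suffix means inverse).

  after r': (1 5)(2 4)(3 6)
  after g: (1 5 3 6 4 2)

r' g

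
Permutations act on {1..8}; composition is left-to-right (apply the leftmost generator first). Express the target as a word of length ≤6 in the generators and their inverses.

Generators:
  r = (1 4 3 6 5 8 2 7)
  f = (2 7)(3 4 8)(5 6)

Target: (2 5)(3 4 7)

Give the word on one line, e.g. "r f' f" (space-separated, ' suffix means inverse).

  after r': (1 7 2 8 5 6 3 4)
  after r': (1 2 5 3)(4 7 8 6)
  after f': (1 7 4 2 6 3)(5 8)
  after r: (2 5)(3 4 7)

r' r' f' r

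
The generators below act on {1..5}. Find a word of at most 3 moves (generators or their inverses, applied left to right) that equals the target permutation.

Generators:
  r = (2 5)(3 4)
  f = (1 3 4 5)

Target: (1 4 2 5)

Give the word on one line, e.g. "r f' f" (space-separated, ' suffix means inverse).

f r'

  after f: (1 3 4 5)
  after r': (1 4 2 5)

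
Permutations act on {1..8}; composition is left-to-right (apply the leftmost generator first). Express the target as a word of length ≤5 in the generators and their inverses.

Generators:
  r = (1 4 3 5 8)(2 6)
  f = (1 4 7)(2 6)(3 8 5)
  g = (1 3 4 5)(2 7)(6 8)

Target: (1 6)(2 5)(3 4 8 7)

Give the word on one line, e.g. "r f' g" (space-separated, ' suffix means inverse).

  after f': (1 7 4)(2 6)(3 5 8)
  after g: (1 2 8 4 3)(5 6 7)
  after f: (1 6)(2 5)(3 4 8 7)

f' g f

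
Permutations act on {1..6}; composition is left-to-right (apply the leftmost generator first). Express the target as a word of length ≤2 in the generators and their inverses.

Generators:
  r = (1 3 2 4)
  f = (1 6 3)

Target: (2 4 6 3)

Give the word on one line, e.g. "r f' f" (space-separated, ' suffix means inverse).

  after r: (1 3 2 4)
  after f: (2 4 6 3)

r f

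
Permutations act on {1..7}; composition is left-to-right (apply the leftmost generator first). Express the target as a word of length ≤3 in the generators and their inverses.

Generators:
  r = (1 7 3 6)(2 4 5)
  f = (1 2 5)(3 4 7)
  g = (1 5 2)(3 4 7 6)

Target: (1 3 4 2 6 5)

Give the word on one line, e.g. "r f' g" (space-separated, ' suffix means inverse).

r g' g'

  after r: (1 7 3 6)(2 4 5)
  after g': (1 4)(2 3 7 6)
  after g': (1 3 4 2 6 5)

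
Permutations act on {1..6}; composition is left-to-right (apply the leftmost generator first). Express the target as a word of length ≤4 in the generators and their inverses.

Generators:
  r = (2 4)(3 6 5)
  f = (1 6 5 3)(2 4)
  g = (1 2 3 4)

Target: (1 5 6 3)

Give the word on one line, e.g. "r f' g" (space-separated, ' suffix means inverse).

g g r'

  after g: (1 2 3 4)
  after g: (1 3)(2 4)
  after r': (1 5 6 3)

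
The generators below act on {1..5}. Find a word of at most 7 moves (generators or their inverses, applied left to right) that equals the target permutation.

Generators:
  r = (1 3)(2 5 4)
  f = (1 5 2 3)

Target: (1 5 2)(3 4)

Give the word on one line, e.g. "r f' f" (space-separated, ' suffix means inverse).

r' r' f f r

  after r': (1 3)(2 4 5)
  after r': (2 5 4)
  after f: (1 5 4 3)
  after f: (1 2 3 5 4)
  after r: (1 5 2)(3 4)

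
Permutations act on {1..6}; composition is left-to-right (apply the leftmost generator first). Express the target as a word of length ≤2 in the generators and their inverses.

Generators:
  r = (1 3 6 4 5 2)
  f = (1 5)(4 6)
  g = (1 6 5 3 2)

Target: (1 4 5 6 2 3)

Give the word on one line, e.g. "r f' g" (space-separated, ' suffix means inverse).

g r

  after g: (1 6 5 3 2)
  after r: (1 4 5 6 2 3)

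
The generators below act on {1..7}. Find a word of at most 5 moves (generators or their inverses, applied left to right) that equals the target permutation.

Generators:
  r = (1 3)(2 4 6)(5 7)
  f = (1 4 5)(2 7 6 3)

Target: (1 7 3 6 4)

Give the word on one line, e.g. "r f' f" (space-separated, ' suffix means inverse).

  after r: (1 3)(2 4 6)(5 7)
  after f': (1 6 3 5 2)(4 7)
  after r: (1 2 3 7 6)(4 5)
  after f: (1 7 3 6 4)

r f' r f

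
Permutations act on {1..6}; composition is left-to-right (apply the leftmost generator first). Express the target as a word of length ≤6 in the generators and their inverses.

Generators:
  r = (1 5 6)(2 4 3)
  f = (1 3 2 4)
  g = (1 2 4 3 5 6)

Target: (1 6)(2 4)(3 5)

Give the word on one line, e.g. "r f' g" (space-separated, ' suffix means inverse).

g r' g' f r'

  after g: (1 2 4 3 5 6)
  after r': (1 3)
  after g': (1 4 2)(3 6 5)
  after f: (2 3 6 5)
  after r': (1 6)(2 4)(3 5)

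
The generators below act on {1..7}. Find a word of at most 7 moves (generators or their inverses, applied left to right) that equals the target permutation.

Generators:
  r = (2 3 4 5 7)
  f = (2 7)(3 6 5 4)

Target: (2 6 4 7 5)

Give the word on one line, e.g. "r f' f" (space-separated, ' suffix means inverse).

  after r': (2 7 5 4 3)
  after r': (2 5 3 7 4)
  after r': (2 4 7 3 5)
  after f: (2 3 4)(5 7 6)
  after f: (2 6 4 7 5)

r' r' r' f f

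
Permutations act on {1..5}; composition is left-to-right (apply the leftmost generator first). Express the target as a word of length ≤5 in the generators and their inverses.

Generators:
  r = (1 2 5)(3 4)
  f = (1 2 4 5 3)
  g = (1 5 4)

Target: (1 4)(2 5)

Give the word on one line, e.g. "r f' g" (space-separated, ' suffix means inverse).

  after g': (1 4 5)
  after f: (1 5 2 4 3)
  after r: (2 3)
  after r: (1 2 4 3 5)
  after f: (1 4)(2 5)

g' f r r f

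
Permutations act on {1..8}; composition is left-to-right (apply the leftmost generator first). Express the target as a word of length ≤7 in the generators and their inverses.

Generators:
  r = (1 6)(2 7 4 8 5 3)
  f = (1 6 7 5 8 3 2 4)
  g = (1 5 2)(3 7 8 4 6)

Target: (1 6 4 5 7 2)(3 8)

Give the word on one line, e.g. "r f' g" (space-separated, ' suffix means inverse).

r' r' f r' f

  after r': (1 6)(2 3 5 8 4 7)
  after r': (2 5 4)(3 8 7)
  after f: (1 6 7 2 8 5)
  after r': (2 4 7 3 5 6)
  after f: (1 6 4 5 7 2)(3 8)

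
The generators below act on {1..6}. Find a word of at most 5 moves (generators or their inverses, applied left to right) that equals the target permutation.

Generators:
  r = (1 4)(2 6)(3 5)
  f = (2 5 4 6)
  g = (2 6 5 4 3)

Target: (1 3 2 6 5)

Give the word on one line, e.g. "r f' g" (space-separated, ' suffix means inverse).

  after r': (1 4)(2 6)(3 5)
  after g': (1 5 4)(3 6)
  after r': (1 3 2 6 5)

r' g' r'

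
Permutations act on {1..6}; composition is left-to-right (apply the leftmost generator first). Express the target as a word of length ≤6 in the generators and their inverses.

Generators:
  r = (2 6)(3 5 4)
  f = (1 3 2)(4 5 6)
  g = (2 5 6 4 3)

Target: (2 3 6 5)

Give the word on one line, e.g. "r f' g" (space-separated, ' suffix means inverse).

  after g': (2 3 4 6 5)
  after r: (2 5 6 4)
  after g: (2 6 3)(4 5)
  after g: (2 4 6)(3 5)
  after g: (2 3 6 5)

g' r g g g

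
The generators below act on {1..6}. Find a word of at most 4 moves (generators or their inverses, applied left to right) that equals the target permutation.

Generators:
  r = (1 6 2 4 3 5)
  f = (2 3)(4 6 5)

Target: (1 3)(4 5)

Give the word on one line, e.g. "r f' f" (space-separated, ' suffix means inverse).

  after f': (2 3)(4 5 6)
  after r: (1 6 3 4)(2 5)
  after f: (1 5 3 6 2 4)
  after r': (1 3)(4 5)

f' r f r'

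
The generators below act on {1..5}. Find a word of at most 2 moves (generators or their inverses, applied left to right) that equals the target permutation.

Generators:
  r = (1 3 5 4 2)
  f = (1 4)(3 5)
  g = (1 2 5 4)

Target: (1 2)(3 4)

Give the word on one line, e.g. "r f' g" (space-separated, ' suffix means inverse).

f' r

  after f': (1 4)(3 5)
  after r: (1 2)(3 4)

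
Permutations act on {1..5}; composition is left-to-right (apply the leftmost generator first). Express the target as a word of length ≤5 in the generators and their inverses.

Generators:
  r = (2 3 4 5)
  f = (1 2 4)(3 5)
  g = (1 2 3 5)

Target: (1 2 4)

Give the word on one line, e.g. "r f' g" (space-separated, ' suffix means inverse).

g' g' f r

  after g': (1 5 3 2)
  after g': (1 3)(2 5)
  after f: (1 5 4)(2 3)
  after r: (1 2 4)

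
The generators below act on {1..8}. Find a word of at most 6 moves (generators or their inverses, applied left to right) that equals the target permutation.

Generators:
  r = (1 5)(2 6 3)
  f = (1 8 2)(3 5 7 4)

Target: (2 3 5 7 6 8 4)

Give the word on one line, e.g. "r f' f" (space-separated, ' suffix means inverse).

  after f': (1 2 8)(3 4 7 5)
  after f': (1 8 2)(3 7)(4 5)
  after r': (1 8 3 7 6 2 5 4)
  after f': (2 3 5 7 6 8 4)

f' f' r' f'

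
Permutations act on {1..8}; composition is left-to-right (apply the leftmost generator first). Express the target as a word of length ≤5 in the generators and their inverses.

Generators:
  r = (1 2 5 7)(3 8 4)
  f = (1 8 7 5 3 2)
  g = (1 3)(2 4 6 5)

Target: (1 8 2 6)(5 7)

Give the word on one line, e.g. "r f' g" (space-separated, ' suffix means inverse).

f' r' g r' r'

  after f': (1 2 3 5 7 8)
  after r': (2 4 8 7 3)
  after g: (1 3 4 8 7)(2 6 5)
  after r': (1 4 3 8 5)(2 6)
  after r': (1 8 2 6)(5 7)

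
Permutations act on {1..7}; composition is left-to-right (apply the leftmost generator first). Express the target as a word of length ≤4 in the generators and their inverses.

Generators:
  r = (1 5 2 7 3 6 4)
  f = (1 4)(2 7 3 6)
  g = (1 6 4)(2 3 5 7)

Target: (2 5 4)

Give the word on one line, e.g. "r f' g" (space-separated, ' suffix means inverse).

  after r': (1 4 6 3 7 2 5)
  after f: (2 5 4)

r' f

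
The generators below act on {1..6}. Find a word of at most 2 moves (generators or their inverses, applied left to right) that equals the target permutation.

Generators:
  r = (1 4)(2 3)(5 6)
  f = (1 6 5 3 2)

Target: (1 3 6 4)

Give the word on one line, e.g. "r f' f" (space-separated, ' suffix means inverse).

  after f': (1 2 3 5 6)
  after r: (1 3 6 4)

f' r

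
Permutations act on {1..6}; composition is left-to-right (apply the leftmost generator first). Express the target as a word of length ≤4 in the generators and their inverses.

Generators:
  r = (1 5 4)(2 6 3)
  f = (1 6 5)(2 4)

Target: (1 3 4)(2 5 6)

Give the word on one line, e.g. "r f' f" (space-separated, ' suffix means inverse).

f r f'

  after f: (1 6 5)(2 4)
  after r: (1 3 2)(4 6)
  after f': (1 3 4)(2 5 6)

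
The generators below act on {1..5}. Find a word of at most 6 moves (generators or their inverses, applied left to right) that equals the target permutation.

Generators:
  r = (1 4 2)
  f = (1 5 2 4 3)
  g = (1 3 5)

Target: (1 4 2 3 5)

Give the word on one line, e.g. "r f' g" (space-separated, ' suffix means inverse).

  after g: (1 3 5)
  after f': (1 4 2 5 3)
  after g: (1 4 2)
  after g: (1 4 2 3 5)

g f' g g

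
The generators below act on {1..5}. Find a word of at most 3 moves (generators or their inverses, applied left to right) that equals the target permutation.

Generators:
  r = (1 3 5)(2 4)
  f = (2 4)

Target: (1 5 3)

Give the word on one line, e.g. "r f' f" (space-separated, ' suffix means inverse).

r' f'

  after r': (1 5 3)(2 4)
  after f': (1 5 3)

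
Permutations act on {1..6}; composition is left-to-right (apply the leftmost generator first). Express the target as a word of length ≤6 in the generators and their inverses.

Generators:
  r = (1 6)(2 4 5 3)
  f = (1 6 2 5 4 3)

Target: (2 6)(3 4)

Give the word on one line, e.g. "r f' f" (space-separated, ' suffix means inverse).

f r f r

  after f: (1 6 2 5 4 3)
  after r: (2 3 6 4)
  after f: (1 6 3 2)(4 5)
  after r: (2 6)(3 4)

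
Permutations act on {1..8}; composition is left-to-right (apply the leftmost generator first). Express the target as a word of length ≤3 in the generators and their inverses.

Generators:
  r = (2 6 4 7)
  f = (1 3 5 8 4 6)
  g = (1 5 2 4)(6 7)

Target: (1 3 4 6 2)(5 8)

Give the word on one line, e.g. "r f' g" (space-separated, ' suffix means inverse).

  after f: (1 3 5 8 4 6)
  after g': (1 3)(2 5 8)(4 7 6)
  after g': (1 3 4 6 2)(5 8)

f g' g'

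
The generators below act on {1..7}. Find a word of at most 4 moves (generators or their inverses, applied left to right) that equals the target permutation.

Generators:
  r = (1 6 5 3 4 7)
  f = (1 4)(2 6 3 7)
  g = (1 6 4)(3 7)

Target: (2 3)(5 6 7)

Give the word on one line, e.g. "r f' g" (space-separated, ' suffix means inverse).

  after g': (1 4 6)(3 7)
  after f: (2 6 4 3)
  after g: (1 6)(2 4 7 3)
  after r': (2 3)(5 6 7)

g' f g r'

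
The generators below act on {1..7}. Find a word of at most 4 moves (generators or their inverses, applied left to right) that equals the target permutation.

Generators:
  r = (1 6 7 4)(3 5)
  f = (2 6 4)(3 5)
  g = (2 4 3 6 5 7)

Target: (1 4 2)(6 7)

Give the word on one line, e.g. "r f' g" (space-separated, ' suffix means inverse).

r' r' f' r

  after r': (1 4 7 6)(3 5)
  after r': (1 7)(4 6)
  after f': (1 7)(2 4)(3 5)
  after r: (1 4 2)(6 7)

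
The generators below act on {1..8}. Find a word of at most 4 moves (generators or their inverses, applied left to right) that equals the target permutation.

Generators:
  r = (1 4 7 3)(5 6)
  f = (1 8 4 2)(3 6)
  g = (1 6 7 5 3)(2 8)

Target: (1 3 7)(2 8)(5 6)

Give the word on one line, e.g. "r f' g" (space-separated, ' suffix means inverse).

  after r': (1 3 7 4)(5 6)
  after f': (1 6 5 3 7 8)(2 4)
  after f': (1 3 7)(2 8)(5 6)

r' f' f'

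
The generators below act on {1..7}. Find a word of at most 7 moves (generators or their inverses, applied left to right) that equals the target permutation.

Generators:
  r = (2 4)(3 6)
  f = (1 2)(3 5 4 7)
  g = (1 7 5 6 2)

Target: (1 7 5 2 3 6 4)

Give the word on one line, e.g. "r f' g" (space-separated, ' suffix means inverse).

g g g r' f'

  after g: (1 7 5 6 2)
  after g: (1 5 2 7 6)
  after g: (1 6 7 2 5)
  after r': (1 3 6 7 4 2 5)
  after f': (1 7 5 2 3 6 4)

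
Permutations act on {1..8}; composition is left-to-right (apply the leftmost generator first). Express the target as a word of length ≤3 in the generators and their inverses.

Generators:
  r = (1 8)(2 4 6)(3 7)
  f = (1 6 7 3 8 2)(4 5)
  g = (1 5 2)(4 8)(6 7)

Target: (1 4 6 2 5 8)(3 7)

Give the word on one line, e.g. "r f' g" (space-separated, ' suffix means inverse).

g g r

  after g: (1 5 2)(4 8)(6 7)
  after g: (1 2 5)
  after r: (1 4 6 2 5 8)(3 7)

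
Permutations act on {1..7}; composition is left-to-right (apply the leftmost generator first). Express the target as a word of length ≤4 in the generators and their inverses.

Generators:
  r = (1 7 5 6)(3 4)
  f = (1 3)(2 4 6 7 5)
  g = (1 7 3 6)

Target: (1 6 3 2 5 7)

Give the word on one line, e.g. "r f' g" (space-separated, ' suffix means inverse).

r g f' g'

  after r: (1 7 5 6)(3 4)
  after g: (1 3 4 6 7 5)
  after f': (2 5 3)
  after g': (1 6 3 2 5 7)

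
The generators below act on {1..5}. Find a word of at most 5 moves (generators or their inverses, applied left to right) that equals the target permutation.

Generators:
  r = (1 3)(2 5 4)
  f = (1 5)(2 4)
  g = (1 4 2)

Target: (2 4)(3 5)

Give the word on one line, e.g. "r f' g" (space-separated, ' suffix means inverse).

r g' r

  after r: (1 3)(2 5 4)
  after g': (1 3 2 5)
  after r: (2 4)(3 5)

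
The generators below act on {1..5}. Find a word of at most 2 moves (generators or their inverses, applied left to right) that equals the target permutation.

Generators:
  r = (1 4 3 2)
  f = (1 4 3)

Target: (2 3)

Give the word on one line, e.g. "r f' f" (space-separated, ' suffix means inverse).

r f'

  after r: (1 4 3 2)
  after f': (2 3)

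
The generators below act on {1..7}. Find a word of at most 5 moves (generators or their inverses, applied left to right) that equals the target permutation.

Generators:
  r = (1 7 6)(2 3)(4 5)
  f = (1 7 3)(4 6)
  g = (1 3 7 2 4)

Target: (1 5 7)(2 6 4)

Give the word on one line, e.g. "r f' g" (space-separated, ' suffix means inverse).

  after r': (1 6 7)(2 3)(4 5)
  after f': (1 4 5 6)(2 7 3)
  after r': (1 5 7 2)
  after g': (1 5 3)(2 4)
  after f': (1 5 7)(2 6 4)

r' f' r' g' f'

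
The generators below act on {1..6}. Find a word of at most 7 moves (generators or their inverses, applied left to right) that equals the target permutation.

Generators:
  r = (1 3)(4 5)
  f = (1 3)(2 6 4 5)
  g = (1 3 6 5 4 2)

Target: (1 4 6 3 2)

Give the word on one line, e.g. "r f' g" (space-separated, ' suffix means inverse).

  after g': (1 2 4 5 6 3)
  after f': (1 5 2 6)
  after r: (1 4 5 2 6 3)
  after g': (1 5 4 6)(2 3)
  after r: (1 4 6 3 2)

g' f' r g' r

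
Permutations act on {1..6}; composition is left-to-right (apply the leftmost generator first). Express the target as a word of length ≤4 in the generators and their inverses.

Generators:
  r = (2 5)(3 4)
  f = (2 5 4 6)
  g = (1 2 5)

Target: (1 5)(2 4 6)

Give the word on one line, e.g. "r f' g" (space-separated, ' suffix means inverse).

r' g' r f

  after r': (2 5)(3 4)
  after g': (1 5)(3 4)
  after r: (1 2 5)
  after f: (1 5)(2 4 6)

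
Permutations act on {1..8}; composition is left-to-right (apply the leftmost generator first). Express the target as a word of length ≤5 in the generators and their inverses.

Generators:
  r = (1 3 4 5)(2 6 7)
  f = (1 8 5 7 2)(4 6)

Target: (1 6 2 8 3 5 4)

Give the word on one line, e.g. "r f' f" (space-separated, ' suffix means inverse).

  after r: (1 3 4 5)(2 6 7)
  after f': (1 3 6 5 2 4 8)
  after r: (1 4 8 3 7 2 5 6)
  after f': (1 6 2 8 3 5 4)

r f' r f'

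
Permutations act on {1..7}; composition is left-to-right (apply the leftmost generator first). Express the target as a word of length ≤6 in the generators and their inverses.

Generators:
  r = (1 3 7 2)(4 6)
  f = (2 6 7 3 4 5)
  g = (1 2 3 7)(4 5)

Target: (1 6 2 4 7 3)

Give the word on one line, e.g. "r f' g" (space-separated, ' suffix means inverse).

g f g' g'

  after g: (1 2 3 7)(4 5)
  after f: (1 6 7)(2 4)
  after g': (1 6 3 2 5 4)
  after g': (1 6 2 4 7 3)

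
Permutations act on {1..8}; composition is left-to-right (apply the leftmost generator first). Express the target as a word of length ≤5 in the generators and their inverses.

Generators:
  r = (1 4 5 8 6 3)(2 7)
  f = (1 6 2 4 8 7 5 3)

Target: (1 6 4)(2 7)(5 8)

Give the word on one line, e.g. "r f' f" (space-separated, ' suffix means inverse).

  after f: (1 6 2 4 8 7 5 3)
  after r: (1 3 4 6 7 8 2 5)
  after r: (2 8 7 6)(3 5 4)
  after f: (1 6 4)(2 7)(5 8)

f r r f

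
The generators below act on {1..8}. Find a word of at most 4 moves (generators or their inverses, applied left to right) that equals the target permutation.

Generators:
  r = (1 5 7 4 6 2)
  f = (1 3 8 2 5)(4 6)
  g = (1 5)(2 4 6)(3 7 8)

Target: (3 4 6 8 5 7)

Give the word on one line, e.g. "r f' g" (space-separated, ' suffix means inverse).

g f' r

  after g: (1 5)(2 4 6)(3 7 8)
  after f': (1 2 6 8)(3 7)
  after r: (3 4 6 8 5 7)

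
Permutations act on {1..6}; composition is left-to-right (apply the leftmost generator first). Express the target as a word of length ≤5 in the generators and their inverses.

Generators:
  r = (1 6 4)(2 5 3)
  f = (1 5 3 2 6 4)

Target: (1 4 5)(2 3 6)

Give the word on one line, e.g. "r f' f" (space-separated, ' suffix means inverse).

  after f': (1 4 6 2 3 5)
  after f': (1 6 3)(2 5 4)
  after r: (1 4 5)(2 3 6)

f' f' r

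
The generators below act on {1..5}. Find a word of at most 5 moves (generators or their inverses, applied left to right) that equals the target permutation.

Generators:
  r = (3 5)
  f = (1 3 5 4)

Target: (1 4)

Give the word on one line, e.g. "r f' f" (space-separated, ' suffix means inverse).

f f r f f

  after f: (1 3 5 4)
  after f: (1 5)(3 4)
  after r: (1 3 4 5)
  after f: (1 5 3)
  after f: (1 4)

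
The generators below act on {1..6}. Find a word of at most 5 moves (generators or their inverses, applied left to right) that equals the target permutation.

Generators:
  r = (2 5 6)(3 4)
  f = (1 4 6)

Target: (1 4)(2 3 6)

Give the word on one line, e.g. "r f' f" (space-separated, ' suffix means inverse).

r f r f' r'

  after r: (2 5 6)(3 4)
  after f: (1 4 3 6 2 5)
  after r: (1 3 2 6 5)
  after f': (1 3 2 4)(5 6)
  after r': (1 4)(2 3 6)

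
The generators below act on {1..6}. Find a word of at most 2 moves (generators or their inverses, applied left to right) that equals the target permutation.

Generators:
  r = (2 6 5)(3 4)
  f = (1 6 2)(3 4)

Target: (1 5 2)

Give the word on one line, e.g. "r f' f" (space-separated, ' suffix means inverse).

f r

  after f: (1 6 2)(3 4)
  after r: (1 5 2)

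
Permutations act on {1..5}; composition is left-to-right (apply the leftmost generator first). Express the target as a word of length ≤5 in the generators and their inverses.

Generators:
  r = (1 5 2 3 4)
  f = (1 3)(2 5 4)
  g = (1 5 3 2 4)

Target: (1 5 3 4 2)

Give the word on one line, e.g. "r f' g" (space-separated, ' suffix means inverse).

f g f

  after f: (1 3)(2 5 4)
  after g: (1 2 3 5)
  after f: (1 5 3 4 2)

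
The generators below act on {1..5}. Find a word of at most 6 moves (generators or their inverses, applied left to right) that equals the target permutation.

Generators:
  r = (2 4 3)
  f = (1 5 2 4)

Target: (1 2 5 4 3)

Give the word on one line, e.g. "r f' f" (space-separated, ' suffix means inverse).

r' r' f' f'

  after r': (2 3 4)
  after r': (2 4 3)
  after f': (1 4 3 5)
  after f': (1 2 5 4 3)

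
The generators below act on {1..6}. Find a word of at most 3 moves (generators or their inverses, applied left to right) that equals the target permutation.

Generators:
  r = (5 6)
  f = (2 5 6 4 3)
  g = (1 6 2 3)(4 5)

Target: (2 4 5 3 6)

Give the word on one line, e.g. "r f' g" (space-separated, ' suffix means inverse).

f' f'

  after f': (2 3 4 6 5)
  after f': (2 4 5 3 6)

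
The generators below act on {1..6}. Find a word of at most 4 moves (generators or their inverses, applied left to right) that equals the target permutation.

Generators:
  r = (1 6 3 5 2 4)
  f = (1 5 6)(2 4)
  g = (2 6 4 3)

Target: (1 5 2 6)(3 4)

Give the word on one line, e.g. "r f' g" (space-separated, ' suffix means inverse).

  after f: (1 5 6)(2 4)
  after g: (1 5 4 6)(2 3)
  after g: (1 5 3 6)
  after g: (1 5 2 6)(3 4)

f g g g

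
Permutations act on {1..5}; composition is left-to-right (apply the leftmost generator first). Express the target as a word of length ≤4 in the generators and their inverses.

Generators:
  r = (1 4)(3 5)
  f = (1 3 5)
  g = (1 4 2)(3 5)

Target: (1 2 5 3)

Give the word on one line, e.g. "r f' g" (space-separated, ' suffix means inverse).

  after g': (1 2 4)(3 5)
  after r': (1 2)
  after f': (1 2 5 3)

g' r' f'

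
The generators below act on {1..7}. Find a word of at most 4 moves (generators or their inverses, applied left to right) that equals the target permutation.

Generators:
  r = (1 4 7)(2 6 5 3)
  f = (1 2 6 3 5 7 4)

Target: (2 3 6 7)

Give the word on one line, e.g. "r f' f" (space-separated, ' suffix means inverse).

r f

  after r: (1 4 7)(2 6 5 3)
  after f: (2 3 6 7)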